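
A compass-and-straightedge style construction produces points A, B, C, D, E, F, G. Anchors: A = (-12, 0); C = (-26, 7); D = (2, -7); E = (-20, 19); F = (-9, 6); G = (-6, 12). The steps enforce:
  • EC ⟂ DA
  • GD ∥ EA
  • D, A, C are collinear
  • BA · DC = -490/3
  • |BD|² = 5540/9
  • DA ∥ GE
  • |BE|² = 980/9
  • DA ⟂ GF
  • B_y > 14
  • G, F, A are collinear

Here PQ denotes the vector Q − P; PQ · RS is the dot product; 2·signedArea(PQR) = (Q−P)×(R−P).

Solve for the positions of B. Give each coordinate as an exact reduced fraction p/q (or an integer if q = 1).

1. B_x = -32/3  [line 28·x + -14·y + 1498/3 = 0 ∩ |BE|² = 980/9]
2. B_y = 43/3  [line 28·x + -14·y + 1498/3 = 0 ∩ |BE|² = 980/9]
   → B = (-32/3, 43/3)

B = (-32/3, 43/3)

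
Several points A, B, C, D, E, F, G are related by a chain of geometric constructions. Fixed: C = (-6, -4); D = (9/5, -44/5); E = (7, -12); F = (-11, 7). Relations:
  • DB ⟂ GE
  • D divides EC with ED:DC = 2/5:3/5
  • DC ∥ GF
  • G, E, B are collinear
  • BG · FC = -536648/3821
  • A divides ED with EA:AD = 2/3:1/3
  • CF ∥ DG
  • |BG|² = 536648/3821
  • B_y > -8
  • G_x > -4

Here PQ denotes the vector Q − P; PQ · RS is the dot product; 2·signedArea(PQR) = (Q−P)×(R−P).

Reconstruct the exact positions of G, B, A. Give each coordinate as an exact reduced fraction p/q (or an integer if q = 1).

A = (53/15, -148/15)
B = (70954/19105, -141859/19105)
G = (-16/5, 11/5)

1. G_x = -16/5  [DC ∥ GF ∩ CF ∥ DG]
2. G_y = 11/5  [DC ∥ GF ∩ CF ∥ DG]
   → G = (-16/5, 11/5)
3. B_x = 70954/19105  [G, E, B are collinear ∩ DB ⟂ GE]
4. B_y = -141859/19105  [G, E, B are collinear ∩ DB ⟂ GE]
   → B = (70954/19105, -141859/19105)
5. A_x = 53/15  [A divides ED with EA:AD = 2/3:1/3]
6. A_y = -148/15  [A divides ED with EA:AD = 2/3:1/3]
   → A = (53/15, -148/15)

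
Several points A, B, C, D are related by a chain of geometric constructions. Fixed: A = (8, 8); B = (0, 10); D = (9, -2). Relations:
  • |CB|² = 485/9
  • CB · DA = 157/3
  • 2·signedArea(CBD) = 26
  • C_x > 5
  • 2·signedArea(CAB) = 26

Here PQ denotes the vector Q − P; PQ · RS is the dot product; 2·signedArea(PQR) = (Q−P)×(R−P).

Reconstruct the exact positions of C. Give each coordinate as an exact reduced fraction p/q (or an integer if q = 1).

1. C_x = 17/3  [2·signedArea(CAB) = 26 ∩ CB · DA = 157/3]
2. C_y = 16/3  [2·signedArea(CAB) = 26 ∩ CB · DA = 157/3]
   → C = (17/3, 16/3)

C = (17/3, 16/3)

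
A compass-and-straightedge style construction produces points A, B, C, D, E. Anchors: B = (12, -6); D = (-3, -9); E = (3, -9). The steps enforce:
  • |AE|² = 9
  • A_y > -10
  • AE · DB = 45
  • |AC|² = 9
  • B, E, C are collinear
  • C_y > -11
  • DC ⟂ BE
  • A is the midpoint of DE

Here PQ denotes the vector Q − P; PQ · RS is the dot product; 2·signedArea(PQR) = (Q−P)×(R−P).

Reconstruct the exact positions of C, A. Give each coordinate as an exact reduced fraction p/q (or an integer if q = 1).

A = (0, -9)
C = (-12/5, -54/5)

1. C_x = -12/5  [B, E, C are collinear ∩ DC ⟂ BE]
2. C_y = -54/5  [B, E, C are collinear ∩ DC ⟂ BE]
   → C = (-12/5, -54/5)
3. A_x = 0  [A is the midpoint of DE]
4. A_y = -9  [A is the midpoint of DE]
   → A = (0, -9)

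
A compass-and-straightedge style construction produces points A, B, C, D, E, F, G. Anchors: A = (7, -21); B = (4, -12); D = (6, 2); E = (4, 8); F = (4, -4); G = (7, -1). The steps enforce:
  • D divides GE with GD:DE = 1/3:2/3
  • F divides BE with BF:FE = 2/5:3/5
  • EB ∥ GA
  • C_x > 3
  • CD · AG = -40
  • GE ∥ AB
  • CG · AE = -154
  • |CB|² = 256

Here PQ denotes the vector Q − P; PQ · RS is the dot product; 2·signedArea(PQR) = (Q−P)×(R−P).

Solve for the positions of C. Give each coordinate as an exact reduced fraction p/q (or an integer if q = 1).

C = (4, 4)

1. C_x = 4  [CD · AG = -40 ∩ CG · AE = -154]
2. C_y = 4  [CD · AG = -40 ∩ CG · AE = -154]
   → C = (4, 4)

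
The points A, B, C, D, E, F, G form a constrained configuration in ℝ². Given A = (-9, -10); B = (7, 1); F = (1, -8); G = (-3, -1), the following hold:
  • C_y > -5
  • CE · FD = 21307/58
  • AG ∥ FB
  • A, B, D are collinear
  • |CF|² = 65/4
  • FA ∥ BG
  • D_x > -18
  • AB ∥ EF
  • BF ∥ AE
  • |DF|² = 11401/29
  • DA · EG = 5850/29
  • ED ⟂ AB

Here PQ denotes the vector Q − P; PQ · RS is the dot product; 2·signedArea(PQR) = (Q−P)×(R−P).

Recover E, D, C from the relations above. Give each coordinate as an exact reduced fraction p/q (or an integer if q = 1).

1. E_x = -15  [AB ∥ EF ∩ BF ∥ AE]
2. E_y = -19  [AB ∥ EF ∩ BF ∥ AE]
   → E = (-15, -19)
3. D_x = -501/29  [A, B, D are collinear ∩ ED ⟂ AB]
4. D_y = -455/29  [A, B, D are collinear ∩ ED ⟂ AB]
   → D = (-501/29, -455/29)
5. C_x = -1  [line 530/29·x + 223/29·y + 3067/58 = 0 ∩ |CF|² = 65/4]
6. C_y = -9/2  [line 530/29·x + 223/29·y + 3067/58 = 0 ∩ |CF|² = 65/4]
   → C = (-1, -9/2)

C = (-1, -9/2)
D = (-501/29, -455/29)
E = (-15, -19)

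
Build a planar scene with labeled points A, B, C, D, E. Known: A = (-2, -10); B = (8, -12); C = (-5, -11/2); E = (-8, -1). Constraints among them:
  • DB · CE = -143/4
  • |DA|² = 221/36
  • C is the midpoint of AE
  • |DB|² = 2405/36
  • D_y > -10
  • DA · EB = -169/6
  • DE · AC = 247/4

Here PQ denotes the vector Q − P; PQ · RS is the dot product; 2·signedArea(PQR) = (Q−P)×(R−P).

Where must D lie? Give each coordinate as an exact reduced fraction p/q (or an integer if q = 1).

1. D_x = 1/3  [DB · CE = -143/4 ∩ DA · EB = -169/6]
2. D_y = -55/6  [DB · CE = -143/4 ∩ DA · EB = -169/6]
   → D = (1/3, -55/6)

D = (1/3, -55/6)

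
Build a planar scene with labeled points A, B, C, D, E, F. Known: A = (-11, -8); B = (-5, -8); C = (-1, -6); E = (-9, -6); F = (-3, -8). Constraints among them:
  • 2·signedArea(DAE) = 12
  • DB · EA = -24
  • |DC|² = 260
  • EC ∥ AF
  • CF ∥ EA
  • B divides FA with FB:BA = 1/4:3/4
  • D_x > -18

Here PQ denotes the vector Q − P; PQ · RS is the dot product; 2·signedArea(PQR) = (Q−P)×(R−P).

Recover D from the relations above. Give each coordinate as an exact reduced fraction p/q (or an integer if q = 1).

1. D_x = -17  [DB · EA = -24 ∩ 2·signedArea(DAE) = 12]
2. D_y = -8  [DB · EA = -24 ∩ 2·signedArea(DAE) = 12]
   → D = (-17, -8)

D = (-17, -8)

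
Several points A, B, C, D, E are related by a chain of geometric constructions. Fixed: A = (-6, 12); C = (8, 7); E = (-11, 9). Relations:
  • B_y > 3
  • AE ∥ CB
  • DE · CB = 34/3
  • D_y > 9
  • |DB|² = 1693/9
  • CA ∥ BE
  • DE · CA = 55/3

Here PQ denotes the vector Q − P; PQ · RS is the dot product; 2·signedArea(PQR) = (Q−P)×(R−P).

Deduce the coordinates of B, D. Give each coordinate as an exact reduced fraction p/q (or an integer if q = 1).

1. B_x = 3  [CA ∥ BE ∩ AE ∥ CB]
2. B_y = 4  [CA ∥ BE ∩ AE ∥ CB]
   → B = (3, 4)
3. D_x = -28/3  [DE · CA = 55/3 ∩ DE · CB = 34/3]
4. D_y = 10  [DE · CA = 55/3 ∩ DE · CB = 34/3]
   → D = (-28/3, 10)

B = (3, 4)
D = (-28/3, 10)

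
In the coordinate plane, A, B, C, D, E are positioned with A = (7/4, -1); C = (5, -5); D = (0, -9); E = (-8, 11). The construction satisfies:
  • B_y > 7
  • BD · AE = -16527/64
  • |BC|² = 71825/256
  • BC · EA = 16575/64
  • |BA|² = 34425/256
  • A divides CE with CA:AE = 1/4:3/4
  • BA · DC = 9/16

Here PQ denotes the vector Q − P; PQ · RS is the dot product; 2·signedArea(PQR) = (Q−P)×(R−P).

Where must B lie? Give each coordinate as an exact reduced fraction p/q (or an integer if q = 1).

1. B_x = -89/16  [BD · AE = -16527/64 ∩ BA · DC = 9/16]
2. B_y = 8  [BD · AE = -16527/64 ∩ BA · DC = 9/16]
   → B = (-89/16, 8)

B = (-89/16, 8)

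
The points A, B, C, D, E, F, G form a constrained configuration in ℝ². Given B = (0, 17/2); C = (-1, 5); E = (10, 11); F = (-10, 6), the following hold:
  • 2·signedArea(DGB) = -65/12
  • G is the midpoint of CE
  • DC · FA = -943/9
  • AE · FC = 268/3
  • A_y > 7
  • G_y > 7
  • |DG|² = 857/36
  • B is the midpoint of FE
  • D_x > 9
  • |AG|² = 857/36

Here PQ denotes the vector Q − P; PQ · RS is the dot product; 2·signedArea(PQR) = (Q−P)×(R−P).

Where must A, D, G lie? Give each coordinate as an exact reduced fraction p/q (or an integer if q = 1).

A = (-1/3, 22/3)
D = (28/3, 26/3)
G = (9/2, 8)

1. G_x = 9/2  [G is the midpoint of CE]
2. G_y = 8  [G is the midpoint of CE]
   → G = (9/2, 8)
3. D_x = 28/3  [line -1/2·x + -9/2·y + 131/3 = 0 ∩ |DG|² = 857/36]
4. D_y = 26/3  [line -1/2·x + -9/2·y + 131/3 = 0 ∩ |DG|² = 857/36]
   → D = (28/3, 26/3)
5. A_x = -1/3  [AE · FC = 268/3 ∩ DC · FA = -943/9]
6. A_y = 22/3  [AE · FC = 268/3 ∩ DC · FA = -943/9]
   → A = (-1/3, 22/3)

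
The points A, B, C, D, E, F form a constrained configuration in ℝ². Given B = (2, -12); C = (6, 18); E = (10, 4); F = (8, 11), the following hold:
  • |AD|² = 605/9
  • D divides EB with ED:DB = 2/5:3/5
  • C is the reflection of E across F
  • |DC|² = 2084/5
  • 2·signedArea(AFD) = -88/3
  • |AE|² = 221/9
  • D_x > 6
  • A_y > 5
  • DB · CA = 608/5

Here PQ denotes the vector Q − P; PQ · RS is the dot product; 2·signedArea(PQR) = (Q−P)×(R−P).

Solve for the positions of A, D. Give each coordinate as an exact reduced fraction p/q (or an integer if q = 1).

1. D_x = 34/5  [D divides EB with ED:DB = 2/5:3/5]
2. D_y = -12/5  [D divides EB with ED:DB = 2/5:3/5]
   → D = (34/5, -12/5)
3. A_x = 16/3  [2·signedArea(AFD) = -88/3 ∩ DB · CA = 608/5]
4. A_y = 17/3  [2·signedArea(AFD) = -88/3 ∩ DB · CA = 608/5]
   → A = (16/3, 17/3)

A = (16/3, 17/3)
D = (34/5, -12/5)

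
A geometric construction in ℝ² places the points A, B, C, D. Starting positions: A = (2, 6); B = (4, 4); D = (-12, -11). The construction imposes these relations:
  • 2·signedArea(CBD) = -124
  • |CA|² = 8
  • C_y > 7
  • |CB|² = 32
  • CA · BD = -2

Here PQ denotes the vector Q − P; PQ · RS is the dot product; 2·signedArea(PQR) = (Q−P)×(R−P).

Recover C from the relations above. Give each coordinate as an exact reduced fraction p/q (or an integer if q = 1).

C = (0, 8)

1. C_x = 0  [2·signedArea(CBD) = -124 ∩ CA · BD = -2]
2. C_y = 8  [2·signedArea(CBD) = -124 ∩ CA · BD = -2]
   → C = (0, 8)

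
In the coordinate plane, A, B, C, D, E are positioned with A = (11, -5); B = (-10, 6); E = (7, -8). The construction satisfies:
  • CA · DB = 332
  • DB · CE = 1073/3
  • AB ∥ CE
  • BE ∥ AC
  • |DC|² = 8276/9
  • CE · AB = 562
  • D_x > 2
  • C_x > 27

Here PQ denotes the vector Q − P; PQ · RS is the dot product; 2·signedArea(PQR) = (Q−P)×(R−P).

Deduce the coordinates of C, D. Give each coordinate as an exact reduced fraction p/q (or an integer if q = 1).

C = (28, -19)
D = (8/3, -7/3)

1. C_x = 28  [AB ∥ CE ∩ BE ∥ AC]
2. C_y = -19  [AB ∥ CE ∩ BE ∥ AC]
   → C = (28, -19)
3. D_x = 8/3  [DB · CE = 1073/3 ∩ CA · DB = 332]
4. D_y = -7/3  [DB · CE = 1073/3 ∩ CA · DB = 332]
   → D = (8/3, -7/3)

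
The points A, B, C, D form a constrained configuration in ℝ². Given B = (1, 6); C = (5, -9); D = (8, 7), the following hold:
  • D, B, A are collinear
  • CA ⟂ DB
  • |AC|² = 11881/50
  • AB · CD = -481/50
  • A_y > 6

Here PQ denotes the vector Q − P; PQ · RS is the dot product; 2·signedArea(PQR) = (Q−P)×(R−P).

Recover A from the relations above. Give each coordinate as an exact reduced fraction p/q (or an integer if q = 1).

A = (141/50, 313/50)

1. A_x = 141/50  [D, B, A are collinear ∩ CA ⟂ DB]
2. A_y = 313/50  [D, B, A are collinear ∩ CA ⟂ DB]
   → A = (141/50, 313/50)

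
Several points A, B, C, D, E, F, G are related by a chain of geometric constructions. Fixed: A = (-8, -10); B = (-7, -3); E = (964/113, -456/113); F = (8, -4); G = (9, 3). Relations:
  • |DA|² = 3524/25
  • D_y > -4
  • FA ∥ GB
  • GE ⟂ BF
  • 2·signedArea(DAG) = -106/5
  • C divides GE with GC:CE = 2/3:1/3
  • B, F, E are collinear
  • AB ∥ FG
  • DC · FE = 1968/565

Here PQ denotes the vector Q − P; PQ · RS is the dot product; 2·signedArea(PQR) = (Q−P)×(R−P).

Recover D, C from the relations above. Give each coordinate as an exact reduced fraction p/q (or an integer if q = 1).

1. D_x = 2  [line -13·x + 17·y + 436/5 = 0 ∩ |DA|² = 3524/25]
2. D_y = -18/5  [line -13·x + 17·y + 436/5 = 0 ∩ |DA|² = 3524/25]
   → D = (2, -18/5)
3. C_x = 2945/339  [C divides GE with GC:CE = 2/3:1/3]
4. C_y = -191/113  [C divides GE with GC:CE = 2/3:1/3]
   → C = (2945/339, -191/113)

C = (2945/339, -191/113)
D = (2, -18/5)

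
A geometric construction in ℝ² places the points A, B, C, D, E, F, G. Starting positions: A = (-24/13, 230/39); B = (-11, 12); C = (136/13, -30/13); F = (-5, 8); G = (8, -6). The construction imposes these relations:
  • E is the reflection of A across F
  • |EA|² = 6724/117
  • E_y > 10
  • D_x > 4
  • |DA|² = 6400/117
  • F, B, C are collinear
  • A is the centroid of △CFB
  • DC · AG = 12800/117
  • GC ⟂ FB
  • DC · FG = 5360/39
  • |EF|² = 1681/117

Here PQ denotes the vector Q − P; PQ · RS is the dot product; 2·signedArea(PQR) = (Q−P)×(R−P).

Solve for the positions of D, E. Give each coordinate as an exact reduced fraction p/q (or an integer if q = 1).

D = (56/13, 70/39)
E = (-106/13, 394/39)

1. D_x = 56/13  [DC · FG = 5360/39 ∩ DC · AG = 12800/117]
2. D_y = 70/39  [DC · FG = 5360/39 ∩ DC · AG = 12800/117]
   → D = (56/13, 70/39)
3. E_x = -106/13  [E is the reflection of A across F]
4. E_y = 394/39  [E is the reflection of A across F]
   → E = (-106/13, 394/39)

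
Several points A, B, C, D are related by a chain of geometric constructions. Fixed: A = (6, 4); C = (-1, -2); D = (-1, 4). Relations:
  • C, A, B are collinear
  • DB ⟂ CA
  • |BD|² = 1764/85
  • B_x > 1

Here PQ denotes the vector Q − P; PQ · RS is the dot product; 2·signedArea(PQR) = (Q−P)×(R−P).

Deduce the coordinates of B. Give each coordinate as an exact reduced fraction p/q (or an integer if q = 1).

1. B_x = 167/85  [C, A, B are collinear ∩ DB ⟂ CA]
2. B_y = 46/85  [C, A, B are collinear ∩ DB ⟂ CA]
   → B = (167/85, 46/85)

B = (167/85, 46/85)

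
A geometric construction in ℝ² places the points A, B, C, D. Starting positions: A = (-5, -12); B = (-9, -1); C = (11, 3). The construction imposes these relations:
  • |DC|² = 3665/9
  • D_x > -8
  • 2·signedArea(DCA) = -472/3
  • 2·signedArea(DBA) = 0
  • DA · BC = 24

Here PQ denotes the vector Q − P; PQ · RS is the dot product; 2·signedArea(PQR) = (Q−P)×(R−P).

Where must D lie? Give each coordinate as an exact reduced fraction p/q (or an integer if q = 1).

1. D_x = -23/3  [2·signedArea(DBA) = 0 ∩ DA · BC = 24]
2. D_y = -14/3  [2·signedArea(DBA) = 0 ∩ DA · BC = 24]
   → D = (-23/3, -14/3)

D = (-23/3, -14/3)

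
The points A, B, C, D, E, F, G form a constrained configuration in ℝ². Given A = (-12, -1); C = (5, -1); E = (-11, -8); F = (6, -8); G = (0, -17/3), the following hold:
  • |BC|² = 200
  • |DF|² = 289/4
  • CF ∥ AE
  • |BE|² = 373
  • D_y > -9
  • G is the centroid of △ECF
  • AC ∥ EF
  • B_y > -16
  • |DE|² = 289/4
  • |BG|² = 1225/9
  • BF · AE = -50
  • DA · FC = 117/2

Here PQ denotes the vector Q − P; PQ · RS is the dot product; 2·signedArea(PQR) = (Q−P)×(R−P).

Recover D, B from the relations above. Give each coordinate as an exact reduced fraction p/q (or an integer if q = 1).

B = (7, -15)
D = (-5/2, -8)

1. D_x = -5/2  [line 1·x + -7·y + -107/2 = 0 ∩ |DE|² = 289/4]
2. D_y = -8  [line 1·x + -7·y + -107/2 = 0 ∩ |DE|² = 289/4]
   → D = (-5/2, -8)
3. B_x = 7  [line -1·x + 7·y + 112 = 0 ∩ |BE|² = 373]
4. B_y = -15  [line -1·x + 7·y + 112 = 0 ∩ |BE|² = 373]
   → B = (7, -15)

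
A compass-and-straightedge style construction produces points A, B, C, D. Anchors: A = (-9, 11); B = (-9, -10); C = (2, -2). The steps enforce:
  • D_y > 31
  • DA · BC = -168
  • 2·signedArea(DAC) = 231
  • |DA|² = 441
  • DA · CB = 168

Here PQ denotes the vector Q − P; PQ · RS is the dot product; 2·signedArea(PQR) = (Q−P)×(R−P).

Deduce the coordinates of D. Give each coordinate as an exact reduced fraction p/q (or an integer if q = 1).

D = (-9, 32)

1. D_x = -9  [DA · BC = -168 ∩ 2·signedArea(DAC) = 231]
2. D_y = 32  [DA · BC = -168 ∩ 2·signedArea(DAC) = 231]
   → D = (-9, 32)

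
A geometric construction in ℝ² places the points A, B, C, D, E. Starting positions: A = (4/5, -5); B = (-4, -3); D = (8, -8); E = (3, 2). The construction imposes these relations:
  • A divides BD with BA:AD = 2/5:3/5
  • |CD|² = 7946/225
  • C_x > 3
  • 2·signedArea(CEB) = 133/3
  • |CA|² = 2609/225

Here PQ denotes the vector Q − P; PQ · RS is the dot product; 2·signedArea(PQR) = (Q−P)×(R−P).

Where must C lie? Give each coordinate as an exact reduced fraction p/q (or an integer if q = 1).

C = (59/15, -11/3)

1. C_x = 59/15  [line 5·x + -7·y + -136/3 = 0 ∩ |CA|² = 2609/225]
2. C_y = -11/3  [line 5·x + -7·y + -136/3 = 0 ∩ |CA|² = 2609/225]
   → C = (59/15, -11/3)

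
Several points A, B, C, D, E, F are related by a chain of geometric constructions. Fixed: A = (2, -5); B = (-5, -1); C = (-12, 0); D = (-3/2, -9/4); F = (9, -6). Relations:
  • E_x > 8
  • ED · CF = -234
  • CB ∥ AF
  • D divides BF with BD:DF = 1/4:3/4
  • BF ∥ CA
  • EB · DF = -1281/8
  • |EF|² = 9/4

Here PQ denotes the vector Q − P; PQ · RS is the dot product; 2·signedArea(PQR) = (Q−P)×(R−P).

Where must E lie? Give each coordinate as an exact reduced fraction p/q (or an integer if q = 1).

E = (9, -9/2)

1. E_x = 9  [ED · CF = -234 ∩ EB · DF = -1281/8]
2. E_y = -9/2  [ED · CF = -234 ∩ EB · DF = -1281/8]
   → E = (9, -9/2)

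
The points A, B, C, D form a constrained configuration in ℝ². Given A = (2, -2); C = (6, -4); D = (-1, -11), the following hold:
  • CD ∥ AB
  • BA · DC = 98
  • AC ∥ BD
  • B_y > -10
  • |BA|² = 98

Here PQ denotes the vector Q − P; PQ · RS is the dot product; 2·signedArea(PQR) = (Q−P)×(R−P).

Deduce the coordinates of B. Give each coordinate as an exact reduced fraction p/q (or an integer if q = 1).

1. B_x = -5  [AC ∥ BD ∩ CD ∥ AB]
2. B_y = -9  [AC ∥ BD ∩ CD ∥ AB]
   → B = (-5, -9)

B = (-5, -9)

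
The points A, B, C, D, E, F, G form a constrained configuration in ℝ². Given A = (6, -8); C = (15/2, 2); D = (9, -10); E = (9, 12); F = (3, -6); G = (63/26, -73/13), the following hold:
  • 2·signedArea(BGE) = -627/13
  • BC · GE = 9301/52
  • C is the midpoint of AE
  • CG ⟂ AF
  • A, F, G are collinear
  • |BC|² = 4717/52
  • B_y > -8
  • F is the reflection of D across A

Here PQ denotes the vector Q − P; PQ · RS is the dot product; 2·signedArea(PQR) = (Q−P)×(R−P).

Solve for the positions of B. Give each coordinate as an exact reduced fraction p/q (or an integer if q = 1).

B = (60/13, -92/13)

1. B_x = 60/13  [BC · GE = 9301/52 ∩ 2·signedArea(BGE) = -627/13]
2. B_y = -92/13  [BC · GE = 9301/52 ∩ 2·signedArea(BGE) = -627/13]
   → B = (60/13, -92/13)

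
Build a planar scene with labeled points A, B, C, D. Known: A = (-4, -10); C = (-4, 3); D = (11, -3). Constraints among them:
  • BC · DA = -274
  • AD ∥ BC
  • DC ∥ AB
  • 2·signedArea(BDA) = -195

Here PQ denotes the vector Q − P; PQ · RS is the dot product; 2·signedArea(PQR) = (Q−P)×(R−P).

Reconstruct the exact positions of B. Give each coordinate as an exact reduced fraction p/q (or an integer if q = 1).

1. B_x = -19  [AD ∥ BC ∩ DC ∥ AB]
2. B_y = -4  [AD ∥ BC ∩ DC ∥ AB]
   → B = (-19, -4)

B = (-19, -4)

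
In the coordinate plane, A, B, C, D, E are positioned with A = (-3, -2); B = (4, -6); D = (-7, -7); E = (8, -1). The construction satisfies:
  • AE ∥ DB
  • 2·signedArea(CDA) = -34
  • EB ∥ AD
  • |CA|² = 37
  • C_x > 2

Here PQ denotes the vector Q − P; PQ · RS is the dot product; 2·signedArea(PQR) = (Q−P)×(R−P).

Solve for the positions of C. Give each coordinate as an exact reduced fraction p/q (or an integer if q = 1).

C = (3, -3)

1. C_x = 3  [line -5·x + 4·y + 27 = 0 ∩ |CA|² = 37]
2. C_y = -3  [line -5·x + 4·y + 27 = 0 ∩ |CA|² = 37]
   → C = (3, -3)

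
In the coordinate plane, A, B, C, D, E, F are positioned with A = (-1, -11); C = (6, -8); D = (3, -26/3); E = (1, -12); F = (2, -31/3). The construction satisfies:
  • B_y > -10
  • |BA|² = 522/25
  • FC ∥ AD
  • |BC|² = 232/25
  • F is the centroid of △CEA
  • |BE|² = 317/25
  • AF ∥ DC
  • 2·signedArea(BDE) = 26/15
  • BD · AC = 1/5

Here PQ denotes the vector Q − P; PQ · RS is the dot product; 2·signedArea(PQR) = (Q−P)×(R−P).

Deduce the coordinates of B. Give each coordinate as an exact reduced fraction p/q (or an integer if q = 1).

1. B_x = 16/5  [BD · AC = 1/5 ∩ 2·signedArea(BDE) = 26/15]
2. B_y = -46/5  [BD · AC = 1/5 ∩ 2·signedArea(BDE) = 26/15]
   → B = (16/5, -46/5)

B = (16/5, -46/5)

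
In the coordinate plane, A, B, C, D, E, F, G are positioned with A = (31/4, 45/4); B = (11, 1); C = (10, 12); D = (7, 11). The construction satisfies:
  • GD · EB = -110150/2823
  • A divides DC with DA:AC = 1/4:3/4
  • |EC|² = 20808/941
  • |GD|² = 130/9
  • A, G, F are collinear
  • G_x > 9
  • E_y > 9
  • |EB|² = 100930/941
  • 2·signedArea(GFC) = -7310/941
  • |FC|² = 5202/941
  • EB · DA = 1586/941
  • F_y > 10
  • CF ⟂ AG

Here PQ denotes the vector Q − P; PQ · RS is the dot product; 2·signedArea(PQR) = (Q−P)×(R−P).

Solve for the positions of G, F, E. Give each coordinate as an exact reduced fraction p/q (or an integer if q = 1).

E = (5432/941, 9354/941)
F = (7421/941, 10323/941)
G = (28/3, 8)

1. E_x = 5432/941  [line -3/4·x + -1/4·y + 12825/1882 = 0 ∩ |EB|² = 100930/941]
2. E_y = 9354/941  [line -3/4·x + -1/4·y + 12825/1882 = 0 ∩ |EB|² = 100930/941]
   → E = (5432/941, 9354/941)
3. G_x = 28/3  [line -4919/941·x + 8413/941·y + -64180/2823 = 0 ∩ |GD|² = 130/9]
4. G_y = 8  [line -4919/941·x + 8413/941·y + -64180/2823 = 0 ∩ |GD|² = 130/9]
   → G = (28/3, 8)
5. F_x = 7421/941  [2·signedArea(GFC) = -7310/941 ∩ A, G, F are collinear]
6. F_y = 10323/941  [2·signedArea(GFC) = -7310/941 ∩ A, G, F are collinear]
   → F = (7421/941, 10323/941)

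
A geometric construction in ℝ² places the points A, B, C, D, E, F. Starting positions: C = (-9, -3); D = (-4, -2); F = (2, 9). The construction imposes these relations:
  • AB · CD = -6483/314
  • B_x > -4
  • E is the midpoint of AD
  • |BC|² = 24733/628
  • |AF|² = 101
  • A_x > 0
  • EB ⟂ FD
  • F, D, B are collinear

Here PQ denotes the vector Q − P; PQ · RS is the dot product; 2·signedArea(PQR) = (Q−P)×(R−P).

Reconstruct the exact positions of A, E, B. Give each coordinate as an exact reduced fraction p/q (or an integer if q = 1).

A = (1, -1)
B = (-505/157, -177/314)
E = (-3/2, -3/2)

1. B_x = -505/157  [line 11·x + -6·y + 32 = 0 ∩ |BC|² = 24733/628]
2. B_y = -177/314  [line 11·x + -6·y + 32 = 0 ∩ |BC|² = 24733/628]
   → B = (-505/157, -177/314)
3. A_x = 1  [line -5·x + -1·y + 4 = 0 ∩ |AF|² = 101]
4. A_y = -1  [line -5·x + -1·y + 4 = 0 ∩ |AF|² = 101]
   → A = (1, -1)
5. E_x = -3/2  [E is the midpoint of AD]
6. E_y = -3/2  [E is the midpoint of AD]
   → E = (-3/2, -3/2)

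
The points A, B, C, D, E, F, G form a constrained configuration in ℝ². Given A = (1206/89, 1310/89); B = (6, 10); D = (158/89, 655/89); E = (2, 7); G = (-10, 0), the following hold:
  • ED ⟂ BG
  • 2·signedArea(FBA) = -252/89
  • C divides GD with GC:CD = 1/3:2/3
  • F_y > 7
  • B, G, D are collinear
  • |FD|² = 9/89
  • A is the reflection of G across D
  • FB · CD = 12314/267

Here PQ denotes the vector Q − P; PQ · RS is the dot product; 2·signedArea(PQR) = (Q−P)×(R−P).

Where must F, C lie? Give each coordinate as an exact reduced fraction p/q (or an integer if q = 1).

1. F_x = 173/89  [line -420/89·x + 672/89·y + -3948/89 = 0 ∩ |FD|² = 9/89]
2. F_y = 631/89  [line -420/89·x + 672/89·y + -3948/89 = 0 ∩ |FD|² = 9/89]
   → F = (173/89, 631/89)
3. C_x = -1622/267  [C divides GD with GC:CD = 1/3:2/3]
4. C_y = 655/267  [C divides GD with GC:CD = 1/3:2/3]
   → C = (-1622/267, 655/267)

C = (-1622/267, 655/267)
F = (173/89, 631/89)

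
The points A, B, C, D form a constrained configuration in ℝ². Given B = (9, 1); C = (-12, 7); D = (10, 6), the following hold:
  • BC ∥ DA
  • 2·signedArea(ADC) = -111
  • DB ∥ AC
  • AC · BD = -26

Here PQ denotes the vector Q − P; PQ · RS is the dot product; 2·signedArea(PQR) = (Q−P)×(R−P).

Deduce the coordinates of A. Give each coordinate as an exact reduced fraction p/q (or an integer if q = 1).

A = (-11, 12)

1. A_x = -11  [DB ∥ AC ∩ BC ∥ DA]
2. A_y = 12  [DB ∥ AC ∩ BC ∥ DA]
   → A = (-11, 12)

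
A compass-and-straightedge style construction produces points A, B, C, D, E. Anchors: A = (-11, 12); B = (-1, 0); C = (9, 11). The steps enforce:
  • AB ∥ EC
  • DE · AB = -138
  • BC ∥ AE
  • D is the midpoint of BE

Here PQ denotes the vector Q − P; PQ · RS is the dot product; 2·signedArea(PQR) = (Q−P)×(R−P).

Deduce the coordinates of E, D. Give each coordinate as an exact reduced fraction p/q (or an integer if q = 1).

D = (-1, 23/2)
E = (-1, 23)

1. E_x = -1  [AB ∥ EC ∩ BC ∥ AE]
2. E_y = 23  [AB ∥ EC ∩ BC ∥ AE]
   → E = (-1, 23)
3. D_x = -1  [D is the midpoint of BE]
4. D_y = 23/2  [D is the midpoint of BE]
   → D = (-1, 23/2)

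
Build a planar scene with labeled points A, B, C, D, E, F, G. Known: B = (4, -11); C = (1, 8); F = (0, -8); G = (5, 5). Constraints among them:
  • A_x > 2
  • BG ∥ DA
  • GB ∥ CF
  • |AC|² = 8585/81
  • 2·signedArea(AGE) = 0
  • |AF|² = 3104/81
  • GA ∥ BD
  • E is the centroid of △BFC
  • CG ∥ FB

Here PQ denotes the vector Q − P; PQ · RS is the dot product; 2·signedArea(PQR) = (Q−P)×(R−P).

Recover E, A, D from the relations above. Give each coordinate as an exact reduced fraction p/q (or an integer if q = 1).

1. E_x = 5/3  [E is the centroid of △BFC]
2. E_y = -11/3  [E is the centroid of △BFC]
   → E = (5/3, -11/3)
3. A_x = 20/9  [line 26/3·x + -10/3·y + -80/3 = 0 ∩ |AF|² = 3104/81]
4. A_y = -20/9  [line 26/3·x + -10/3·y + -80/3 = 0 ∩ |AF|² = 3104/81]
   → A = (20/9, -20/9)
5. D_x = 11/9  [BG ∥ DA ∩ GA ∥ BD]
6. D_y = -164/9  [BG ∥ DA ∩ GA ∥ BD]
   → D = (11/9, -164/9)

A = (20/9, -20/9)
D = (11/9, -164/9)
E = (5/3, -11/3)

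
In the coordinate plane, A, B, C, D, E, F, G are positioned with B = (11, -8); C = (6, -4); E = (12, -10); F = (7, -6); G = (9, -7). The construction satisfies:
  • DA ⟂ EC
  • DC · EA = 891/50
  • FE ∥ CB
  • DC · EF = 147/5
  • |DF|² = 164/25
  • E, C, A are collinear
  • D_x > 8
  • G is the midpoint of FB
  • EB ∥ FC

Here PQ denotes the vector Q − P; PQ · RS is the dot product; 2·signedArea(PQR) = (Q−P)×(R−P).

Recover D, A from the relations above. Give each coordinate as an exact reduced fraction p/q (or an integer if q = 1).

1. D_x = 9  [line 5·x + -4·y + -377/5 = 0 ∩ |DF|² = 164/25]
2. D_y = -38/5  [line 5·x + -4·y + -377/5 = 0 ∩ |DF|² = 164/25]
   → D = (9, -38/5)
3. A_x = 93/10  [E, C, A are collinear ∩ DA ⟂ EC]
4. A_y = -73/10  [E, C, A are collinear ∩ DA ⟂ EC]
   → A = (93/10, -73/10)

A = (93/10, -73/10)
D = (9, -38/5)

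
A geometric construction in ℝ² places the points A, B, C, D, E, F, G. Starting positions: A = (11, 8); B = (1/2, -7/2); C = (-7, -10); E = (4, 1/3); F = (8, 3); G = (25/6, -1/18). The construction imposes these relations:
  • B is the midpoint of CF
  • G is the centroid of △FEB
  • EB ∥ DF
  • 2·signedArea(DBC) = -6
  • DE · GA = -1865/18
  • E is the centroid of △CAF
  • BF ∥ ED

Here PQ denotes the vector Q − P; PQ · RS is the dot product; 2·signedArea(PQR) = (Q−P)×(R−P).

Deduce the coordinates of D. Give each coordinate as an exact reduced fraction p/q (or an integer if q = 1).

D = (23/2, 41/6)

1. D_x = 23/2  [EB ∥ DF ∩ BF ∥ ED]
2. D_y = 41/6  [EB ∥ DF ∩ BF ∥ ED]
   → D = (23/2, 41/6)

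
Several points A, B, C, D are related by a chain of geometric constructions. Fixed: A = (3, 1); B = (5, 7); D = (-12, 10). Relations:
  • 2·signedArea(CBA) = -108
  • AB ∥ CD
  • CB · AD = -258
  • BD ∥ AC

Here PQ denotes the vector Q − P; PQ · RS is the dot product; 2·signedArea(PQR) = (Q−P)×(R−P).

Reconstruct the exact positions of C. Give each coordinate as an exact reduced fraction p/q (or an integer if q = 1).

C = (-14, 4)

1. C_x = -14  [AB ∥ CD ∩ BD ∥ AC]
2. C_y = 4  [AB ∥ CD ∩ BD ∥ AC]
   → C = (-14, 4)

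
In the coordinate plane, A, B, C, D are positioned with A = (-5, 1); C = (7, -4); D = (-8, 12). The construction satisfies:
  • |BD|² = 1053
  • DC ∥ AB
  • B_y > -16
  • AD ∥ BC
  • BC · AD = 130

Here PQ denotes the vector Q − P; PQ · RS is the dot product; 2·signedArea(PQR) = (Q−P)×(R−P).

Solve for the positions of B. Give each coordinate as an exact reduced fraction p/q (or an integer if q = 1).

1. B_x = 10  [AD ∥ BC ∩ DC ∥ AB]
2. B_y = -15  [AD ∥ BC ∩ DC ∥ AB]
   → B = (10, -15)

B = (10, -15)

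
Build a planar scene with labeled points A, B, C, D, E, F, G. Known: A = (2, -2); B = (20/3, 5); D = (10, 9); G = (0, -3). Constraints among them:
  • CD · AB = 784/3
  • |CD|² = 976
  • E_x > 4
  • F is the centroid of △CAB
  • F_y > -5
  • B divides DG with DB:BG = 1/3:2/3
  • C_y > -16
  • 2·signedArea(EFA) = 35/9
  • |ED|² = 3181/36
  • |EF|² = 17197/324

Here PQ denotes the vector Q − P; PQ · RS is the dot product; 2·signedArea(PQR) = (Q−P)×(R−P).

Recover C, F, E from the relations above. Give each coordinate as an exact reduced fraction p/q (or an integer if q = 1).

C = (-10, -15)
E = (13/3, 3/2)
F = (-4/9, -4)

1. C_x = -10  [line -14/3·x + -7·y + -455/3 = 0 ∩ |CD|² = 976]
2. C_y = -15  [line -14/3·x + -7·y + -455/3 = 0 ∩ |CD|² = 976]
   → C = (-10, -15)
3. F_x = -4/9  [F is the centroid of △CAB]
4. F_y = -4  [F is the centroid of △CAB]
   → F = (-4/9, -4)
5. E_x = 13/3  [line -2·x + 22/9·y + 5 = 0 ∩ |EF|² = 17197/324]
6. E_y = 3/2  [line -2·x + 22/9·y + 5 = 0 ∩ |EF|² = 17197/324]
   → E = (13/3, 3/2)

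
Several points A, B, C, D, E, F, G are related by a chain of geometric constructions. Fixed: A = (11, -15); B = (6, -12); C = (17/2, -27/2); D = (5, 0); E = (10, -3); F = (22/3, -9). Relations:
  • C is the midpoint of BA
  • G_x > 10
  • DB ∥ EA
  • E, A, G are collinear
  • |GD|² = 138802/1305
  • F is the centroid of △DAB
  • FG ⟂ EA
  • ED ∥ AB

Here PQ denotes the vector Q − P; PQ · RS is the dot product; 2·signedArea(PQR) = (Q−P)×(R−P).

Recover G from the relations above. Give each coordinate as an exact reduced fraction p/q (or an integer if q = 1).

G = (4558/435, -1267/145)

1. G_x = 4558/435  [E, A, G are collinear ∩ FG ⟂ EA]
2. G_y = -1267/145  [E, A, G are collinear ∩ FG ⟂ EA]
   → G = (4558/435, -1267/145)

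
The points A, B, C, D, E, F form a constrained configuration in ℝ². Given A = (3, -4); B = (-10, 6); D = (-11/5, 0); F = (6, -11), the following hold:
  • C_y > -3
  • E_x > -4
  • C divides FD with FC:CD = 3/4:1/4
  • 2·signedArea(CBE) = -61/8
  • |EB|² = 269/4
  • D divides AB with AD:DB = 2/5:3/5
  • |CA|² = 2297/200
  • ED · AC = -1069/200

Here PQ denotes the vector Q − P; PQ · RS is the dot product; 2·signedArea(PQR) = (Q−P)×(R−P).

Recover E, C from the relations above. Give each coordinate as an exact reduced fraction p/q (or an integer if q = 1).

1. C_x = -3/20  [C divides FD with FC:CD = 3/4:1/4]
2. C_y = -11/4  [C divides FD with FC:CD = 3/4:1/4]
   → C = (-3/20, -11/4)
3. E_x = -7/2  [ED · AC = -1069/200 ∩ 2·signedArea(CBE) = -61/8]
4. E_y = 1  [ED · AC = -1069/200 ∩ 2·signedArea(CBE) = -61/8]
   → E = (-7/2, 1)

C = (-3/20, -11/4)
E = (-7/2, 1)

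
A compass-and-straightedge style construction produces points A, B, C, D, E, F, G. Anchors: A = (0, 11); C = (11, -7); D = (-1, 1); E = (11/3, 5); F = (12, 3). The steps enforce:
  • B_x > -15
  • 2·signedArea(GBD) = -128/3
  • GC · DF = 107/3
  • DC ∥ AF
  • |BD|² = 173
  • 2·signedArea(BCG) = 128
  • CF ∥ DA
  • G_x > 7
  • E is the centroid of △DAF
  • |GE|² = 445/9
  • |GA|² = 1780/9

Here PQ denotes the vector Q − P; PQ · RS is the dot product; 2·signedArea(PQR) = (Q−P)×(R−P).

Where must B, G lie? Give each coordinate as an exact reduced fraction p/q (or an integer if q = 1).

1. G_x = 22/3  [line -13·x + -2·y + 280/3 = 0 ∩ |GE|² = 445/9]
2. G_y = -1  [line -13·x + -2·y + 280/3 = 0 ∩ |GE|² = 445/9]
   → G = (22/3, -1)
3. B_x = -14  [2·signedArea(BCG) = 128 ∩ 2·signedArea(GBD) = -128/3]
4. B_y = -1  [2·signedArea(BCG) = 128 ∩ 2·signedArea(GBD) = -128/3]
   → B = (-14, -1)

B = (-14, -1)
G = (22/3, -1)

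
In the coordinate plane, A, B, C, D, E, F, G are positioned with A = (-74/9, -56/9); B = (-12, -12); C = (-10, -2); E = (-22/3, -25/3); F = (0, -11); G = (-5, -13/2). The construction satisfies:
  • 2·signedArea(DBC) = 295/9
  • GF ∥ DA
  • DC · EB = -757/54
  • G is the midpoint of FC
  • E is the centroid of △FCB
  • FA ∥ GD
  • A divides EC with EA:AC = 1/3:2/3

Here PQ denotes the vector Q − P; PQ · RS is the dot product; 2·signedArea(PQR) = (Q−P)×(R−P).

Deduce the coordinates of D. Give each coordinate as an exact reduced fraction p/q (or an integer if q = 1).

D = (-119/9, -31/18)

1. D_x = -119/9  [GF ∥ DA ∩ FA ∥ GD]
2. D_y = -31/18  [GF ∥ DA ∩ FA ∥ GD]
   → D = (-119/9, -31/18)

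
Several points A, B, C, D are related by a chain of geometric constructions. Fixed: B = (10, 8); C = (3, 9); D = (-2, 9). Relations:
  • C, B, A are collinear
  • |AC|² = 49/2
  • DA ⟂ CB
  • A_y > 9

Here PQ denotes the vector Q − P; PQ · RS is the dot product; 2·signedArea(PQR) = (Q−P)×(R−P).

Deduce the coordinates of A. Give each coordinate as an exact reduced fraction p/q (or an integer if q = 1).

1. A_x = -19/10  [C, B, A are collinear ∩ DA ⟂ CB]
2. A_y = 97/10  [C, B, A are collinear ∩ DA ⟂ CB]
   → A = (-19/10, 97/10)

A = (-19/10, 97/10)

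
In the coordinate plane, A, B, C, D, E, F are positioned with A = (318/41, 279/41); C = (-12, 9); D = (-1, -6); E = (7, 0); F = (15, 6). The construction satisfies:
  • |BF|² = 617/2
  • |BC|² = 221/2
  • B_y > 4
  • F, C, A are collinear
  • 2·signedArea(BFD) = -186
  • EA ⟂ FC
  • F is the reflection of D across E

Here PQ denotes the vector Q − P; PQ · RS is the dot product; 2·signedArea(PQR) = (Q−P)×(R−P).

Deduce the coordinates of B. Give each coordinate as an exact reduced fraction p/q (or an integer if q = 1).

1. B_x = -5/2  [line 12·x + -16·y + 102 = 0 ∩ |BC|² = 221/2]
2. B_y = 9/2  [line 12·x + -16·y + 102 = 0 ∩ |BC|² = 221/2]
   → B = (-5/2, 9/2)

B = (-5/2, 9/2)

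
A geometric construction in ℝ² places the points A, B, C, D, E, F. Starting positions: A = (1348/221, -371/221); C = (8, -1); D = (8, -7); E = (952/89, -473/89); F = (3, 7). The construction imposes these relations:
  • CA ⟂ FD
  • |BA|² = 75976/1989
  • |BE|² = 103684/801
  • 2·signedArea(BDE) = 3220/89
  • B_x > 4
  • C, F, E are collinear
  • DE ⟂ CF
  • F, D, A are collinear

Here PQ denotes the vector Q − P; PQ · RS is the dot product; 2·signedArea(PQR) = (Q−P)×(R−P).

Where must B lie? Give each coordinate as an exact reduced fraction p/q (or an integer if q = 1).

B = (14/3, 13/3)

1. B_x = 14/3  [line -150/89·x + 240/89·y + -340/89 = 0 ∩ |BA|² = 75976/1989]
2. B_y = 13/3  [line -150/89·x + 240/89·y + -340/89 = 0 ∩ |BA|² = 75976/1989]
   → B = (14/3, 13/3)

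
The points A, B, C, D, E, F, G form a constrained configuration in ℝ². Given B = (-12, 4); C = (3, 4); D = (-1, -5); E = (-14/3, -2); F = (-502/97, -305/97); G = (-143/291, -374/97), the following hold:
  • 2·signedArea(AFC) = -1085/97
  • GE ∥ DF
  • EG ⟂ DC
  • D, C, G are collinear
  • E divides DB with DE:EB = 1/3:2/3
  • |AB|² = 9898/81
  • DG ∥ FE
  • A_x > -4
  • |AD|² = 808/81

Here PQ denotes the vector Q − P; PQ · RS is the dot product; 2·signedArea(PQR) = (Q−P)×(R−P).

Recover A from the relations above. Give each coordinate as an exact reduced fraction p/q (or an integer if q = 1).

A = (-31/9, -3)

1. A_x = -31/9  [line -693/97·x + 793/97·y + -8/97 = 0 ∩ |AB|² = 9898/81]
2. A_y = -3  [line -693/97·x + 793/97·y + -8/97 = 0 ∩ |AB|² = 9898/81]
   → A = (-31/9, -3)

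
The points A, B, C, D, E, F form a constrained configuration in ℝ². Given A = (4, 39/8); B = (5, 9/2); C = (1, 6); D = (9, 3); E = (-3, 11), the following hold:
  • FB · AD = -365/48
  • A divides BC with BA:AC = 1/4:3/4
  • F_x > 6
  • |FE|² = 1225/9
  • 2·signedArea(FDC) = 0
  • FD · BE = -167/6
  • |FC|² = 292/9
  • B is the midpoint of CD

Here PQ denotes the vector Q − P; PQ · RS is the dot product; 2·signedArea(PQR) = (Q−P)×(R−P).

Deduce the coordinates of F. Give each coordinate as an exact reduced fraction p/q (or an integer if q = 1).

F = (19/3, 4)

1. F_x = 19/3  [2·signedArea(FDC) = 0 ∩ FB · AD = -365/48]
2. F_y = 4  [2·signedArea(FDC) = 0 ∩ FB · AD = -365/48]
   → F = (19/3, 4)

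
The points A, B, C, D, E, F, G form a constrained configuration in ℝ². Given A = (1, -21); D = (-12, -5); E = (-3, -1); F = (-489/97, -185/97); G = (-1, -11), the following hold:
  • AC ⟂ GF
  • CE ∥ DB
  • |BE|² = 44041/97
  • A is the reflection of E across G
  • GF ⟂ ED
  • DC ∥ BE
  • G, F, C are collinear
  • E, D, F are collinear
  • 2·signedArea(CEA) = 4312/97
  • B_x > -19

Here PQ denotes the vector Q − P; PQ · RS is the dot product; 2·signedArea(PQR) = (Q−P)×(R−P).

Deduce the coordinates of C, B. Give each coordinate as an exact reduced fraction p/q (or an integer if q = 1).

1. C_x = 295/97  [G, F, C are collinear ∩ AC ⟂ GF]
2. C_y = -1949/97  [G, F, C are collinear ∩ AC ⟂ GF]
   → C = (295/97, -1949/97)
3. B_x = -1750/97  [DC ∥ BE ∩ CE ∥ DB]
4. B_y = 1367/97  [DC ∥ BE ∩ CE ∥ DB]
   → B = (-1750/97, 1367/97)

B = (-1750/97, 1367/97)
C = (295/97, -1949/97)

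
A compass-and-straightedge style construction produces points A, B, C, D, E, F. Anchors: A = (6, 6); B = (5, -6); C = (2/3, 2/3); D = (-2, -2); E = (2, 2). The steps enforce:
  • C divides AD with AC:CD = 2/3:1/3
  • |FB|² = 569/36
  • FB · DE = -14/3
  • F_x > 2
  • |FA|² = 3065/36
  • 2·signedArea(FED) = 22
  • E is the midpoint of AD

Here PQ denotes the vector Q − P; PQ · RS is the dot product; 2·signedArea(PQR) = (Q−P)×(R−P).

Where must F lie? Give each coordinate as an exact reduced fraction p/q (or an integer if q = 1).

F = (17/6, -8/3)

1. F_x = 17/6  [2·signedArea(FED) = 22 ∩ FB · DE = -14/3]
2. F_y = -8/3  [2·signedArea(FED) = 22 ∩ FB · DE = -14/3]
   → F = (17/6, -8/3)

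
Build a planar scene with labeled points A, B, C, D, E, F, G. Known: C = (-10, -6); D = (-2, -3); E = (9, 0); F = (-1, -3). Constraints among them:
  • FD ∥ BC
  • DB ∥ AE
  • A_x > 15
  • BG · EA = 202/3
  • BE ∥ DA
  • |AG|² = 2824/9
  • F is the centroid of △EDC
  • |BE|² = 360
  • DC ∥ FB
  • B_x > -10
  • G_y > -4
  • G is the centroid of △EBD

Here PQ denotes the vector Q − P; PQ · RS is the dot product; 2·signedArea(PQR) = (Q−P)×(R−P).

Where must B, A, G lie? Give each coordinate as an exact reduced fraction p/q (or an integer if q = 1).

1. B_x = -9  [FD ∥ BC ∩ DC ∥ FB]
2. B_y = -6  [FD ∥ BC ∩ DC ∥ FB]
   → B = (-9, -6)
3. A_x = 16  [DB ∥ AE ∩ BE ∥ DA]
4. A_y = 3  [DB ∥ AE ∩ BE ∥ DA]
   → A = (16, 3)
5. G_x = -2/3  [G is the centroid of △EBD]
6. G_y = -3  [G is the centroid of △EBD]
   → G = (-2/3, -3)

A = (16, 3)
B = (-9, -6)
G = (-2/3, -3)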